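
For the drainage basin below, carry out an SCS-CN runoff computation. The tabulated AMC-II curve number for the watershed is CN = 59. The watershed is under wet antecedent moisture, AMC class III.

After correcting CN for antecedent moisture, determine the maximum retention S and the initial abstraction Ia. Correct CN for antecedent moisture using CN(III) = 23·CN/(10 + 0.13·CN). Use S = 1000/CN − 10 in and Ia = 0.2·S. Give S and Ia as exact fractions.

S = 4100/1357 in ≈ 3.021 in; Ia = 820/1357 in ≈ 0.604 in

CN(III) from CN(II)=59: (23·59)/(10 + 0.13·59) = 135700/1767 ≈ 76.797
Max retention: S = 1000/(135700/1767) − 10 = 4100/1357 in (≈ 3.021 in)
Initial abstraction Ia = S/5 = (4100/1357)/5 = 820/1357 ≈ 0.604 in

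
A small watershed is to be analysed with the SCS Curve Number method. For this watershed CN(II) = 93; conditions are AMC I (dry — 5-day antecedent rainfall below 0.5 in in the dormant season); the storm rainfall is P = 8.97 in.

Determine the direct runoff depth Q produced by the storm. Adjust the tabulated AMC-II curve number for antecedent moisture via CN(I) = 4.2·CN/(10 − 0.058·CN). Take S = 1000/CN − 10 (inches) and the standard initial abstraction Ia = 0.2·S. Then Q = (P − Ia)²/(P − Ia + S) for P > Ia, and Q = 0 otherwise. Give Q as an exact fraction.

Dry (AMC I): CN(I) = 4.2·93/(10 − 0.058·93) = (1953/5)/(2303/500) = 27900/329 ≈ 84.802
Retention S: 1000/CN − 10 with CN=84.802 → S = 500/279 ≈ 1.792 in
Initial abstraction Ia = S/5 = (500/279)/5 = 100/279 ≈ 0.358 in
Excess rainfall: 8.970 − 0.358 = 8.612 in; P > Ia so Q > 0
Q = (240263/27900)²/((240263/27900) + 500/279) = (57726309169/778410000)/(290263/27900) = 57726309169/8098337700 in ≈ 7.128 in

Q = 57726309169/8098337700 in ≈ 7.128 in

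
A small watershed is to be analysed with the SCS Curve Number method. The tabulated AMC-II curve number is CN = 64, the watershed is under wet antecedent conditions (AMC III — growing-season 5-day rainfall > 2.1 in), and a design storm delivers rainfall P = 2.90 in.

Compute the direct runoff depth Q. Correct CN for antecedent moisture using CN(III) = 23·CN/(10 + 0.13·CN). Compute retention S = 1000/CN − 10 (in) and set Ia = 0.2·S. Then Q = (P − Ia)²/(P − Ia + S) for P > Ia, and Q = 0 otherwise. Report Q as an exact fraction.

Q = 1229881/1027640 in ≈ 1.197 in

CN(III) from CN(II)=64: (23·64)/(10 + 0.13·64) = 18400/229 ≈ 80.349
Max retention: S = 1000/(18400/229) − 10 = 225/92 in (≈ 2.446 in)
Ia = 0.2·(225/92) = 45/92 in ≈ 0.489 in
Since P=2.900 > Ia=0.489: effective rainfall P−Ia = 1109/460 in
Runoff Q = (P−Ia)²/(P−Ia+S) = (2.411)²/(2.411+2.446) = 1229881/1027640 ≈ 1.197 in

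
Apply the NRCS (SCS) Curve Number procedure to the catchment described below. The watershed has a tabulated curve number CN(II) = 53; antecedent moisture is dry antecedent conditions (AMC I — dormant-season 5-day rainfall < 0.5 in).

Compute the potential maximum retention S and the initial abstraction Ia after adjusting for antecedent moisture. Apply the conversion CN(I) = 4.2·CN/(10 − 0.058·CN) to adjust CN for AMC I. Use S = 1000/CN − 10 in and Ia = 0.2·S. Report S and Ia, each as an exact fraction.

S = 23500/1113 in ≈ 21.114 in; Ia = 4700/1113 in ≈ 4.223 in

CN(I) from CN(II)=53: (4.2·53)/(10 − 0.058·53) = 111300/3463 ≈ 32.140
Max retention: S = 1000/(111300/3463) − 10 = 23500/1113 in (≈ 21.114 in)
Initial abstraction Ia = S/5 = (23500/1113)/5 = 4700/1113 ≈ 4.223 in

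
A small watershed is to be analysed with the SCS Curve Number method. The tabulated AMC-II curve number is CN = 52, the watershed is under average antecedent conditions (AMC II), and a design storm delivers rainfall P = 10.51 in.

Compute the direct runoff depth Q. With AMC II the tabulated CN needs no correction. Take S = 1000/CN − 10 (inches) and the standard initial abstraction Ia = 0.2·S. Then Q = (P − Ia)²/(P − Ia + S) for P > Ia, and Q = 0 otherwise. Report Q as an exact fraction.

Average conditions: CN = 52 (no AMC adjustment).
Max retention: S = 1000/52 − 10 = 120/13 in (≈ 9.231 in)
Initial abstraction Ia = S/5 = (120/13)/5 = 24/13 ≈ 1.846 in
Excess rainfall: 10.510 − 1.846 = 8.664 in; P > Ia so Q > 0
Q = (11263/1300)²/((11263/1300) + 120/13) = (126855169/1690000)/(23263/1300) = 126855169/30241900 in ≈ 4.195 in

Q = 126855169/30241900 in ≈ 4.195 in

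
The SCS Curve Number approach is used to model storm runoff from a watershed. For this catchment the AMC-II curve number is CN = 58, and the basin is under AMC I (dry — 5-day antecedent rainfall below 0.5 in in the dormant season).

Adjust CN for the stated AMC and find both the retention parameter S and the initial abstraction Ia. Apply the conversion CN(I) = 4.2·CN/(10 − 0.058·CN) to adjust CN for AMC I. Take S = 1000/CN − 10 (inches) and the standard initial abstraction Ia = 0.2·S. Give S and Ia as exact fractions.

S = 500/29 in ≈ 17.241 in; Ia = 100/29 in ≈ 3.448 in

Adjust CN=58 to AMC I: 4.2·58/(10 − 0.058·58) → (1218/5) ÷ (1659/250) = 2900/79 ≈ 36.709
Max retention: S = 1000/(2900/79) − 10 = 500/29 in (≈ 17.241 in)
Ia = 0.2S: 0.2·17.241 = 3.448 in (exactly 100/29)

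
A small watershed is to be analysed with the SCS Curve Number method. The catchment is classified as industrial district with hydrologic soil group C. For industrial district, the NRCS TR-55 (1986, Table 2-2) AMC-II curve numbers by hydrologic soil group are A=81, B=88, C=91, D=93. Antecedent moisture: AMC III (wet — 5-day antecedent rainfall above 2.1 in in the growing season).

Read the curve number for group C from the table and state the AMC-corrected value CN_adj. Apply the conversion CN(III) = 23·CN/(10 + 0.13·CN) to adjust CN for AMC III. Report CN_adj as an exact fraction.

NRCS table: industrial district, soil group C → CN(II) = 91
CN(III) from CN(II)=91: (23·91)/(10 + 0.13·91) = 209300/2183 ≈ 95.877

CN_adj = 209300/2183 ≈ 95.877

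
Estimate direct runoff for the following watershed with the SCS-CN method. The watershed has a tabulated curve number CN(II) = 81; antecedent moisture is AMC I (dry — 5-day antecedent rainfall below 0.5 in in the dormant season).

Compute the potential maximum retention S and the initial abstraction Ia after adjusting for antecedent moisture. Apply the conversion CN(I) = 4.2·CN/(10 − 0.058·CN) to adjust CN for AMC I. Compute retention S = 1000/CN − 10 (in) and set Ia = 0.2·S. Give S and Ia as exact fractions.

S = 9500/1701 in ≈ 5.585 in; Ia = 1900/1701 in ≈ 1.117 in

Dry (AMC I): CN(I) = 4.2·81/(10 − 0.058·81) = (1701/5)/(2651/500) = 170100/2651 ≈ 64.164
S = 1000/(170100/2651) − 10 = 9500/1701 in ≈ 5.585 in
Initial abstraction Ia = S/5 = (9500/1701)/5 = 1900/1701 ≈ 1.117 in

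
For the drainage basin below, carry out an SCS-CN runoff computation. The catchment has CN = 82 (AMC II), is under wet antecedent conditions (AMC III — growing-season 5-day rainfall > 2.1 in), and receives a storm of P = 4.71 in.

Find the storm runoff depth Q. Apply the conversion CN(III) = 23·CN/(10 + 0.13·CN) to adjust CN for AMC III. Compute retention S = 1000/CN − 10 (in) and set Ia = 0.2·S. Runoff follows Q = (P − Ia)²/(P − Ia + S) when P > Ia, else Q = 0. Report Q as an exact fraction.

Q = 60535459803/16224409300 in ≈ 3.731 in

Wet (AMC III): CN(III) = 23·82/(10 + 0.13·82) = 1886/(1033/50) = 94300/1033 ≈ 91.288
Retention S: 1000/CN − 10 with CN=91.288 → S = 900/943 ≈ 0.954 in
Ia = 0.2S: 0.2·0.954 = 0.191 in (exactly 180/943)
Since P=4.710 > Ia=0.191: effective rainfall P−Ia = 426153/94300 in
Runoff Q = (P−Ia)²/(P−Ia+S) = (4.519)²/(4.519+0.954) = 60535459803/16224409300 ≈ 3.731 in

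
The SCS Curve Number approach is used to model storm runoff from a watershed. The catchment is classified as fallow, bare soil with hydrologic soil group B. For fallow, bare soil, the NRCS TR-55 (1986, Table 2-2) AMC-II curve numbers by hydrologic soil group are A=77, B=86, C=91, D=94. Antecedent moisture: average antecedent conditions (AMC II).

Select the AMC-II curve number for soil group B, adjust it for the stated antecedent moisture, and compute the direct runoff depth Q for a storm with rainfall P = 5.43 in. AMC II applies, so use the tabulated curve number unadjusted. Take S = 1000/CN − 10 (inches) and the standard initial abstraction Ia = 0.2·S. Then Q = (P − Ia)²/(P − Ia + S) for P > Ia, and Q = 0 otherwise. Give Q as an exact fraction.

Q = 481758601/124480700 in ≈ 3.870 in

NRCS table: fallow, bare soil, soil group B → CN(II) = 86
Average conditions: CN = 86 (no AMC adjustment).
Retention S: 1000/CN − 10 with CN=86.000 → S = 70/43 ≈ 1.628 in
Ia = 0.2·(70/43) = 14/43 in ≈ 0.326 in
P − Ia = 5.430 − 0.326 = 21949/4300 ≈ 5.104 in (> 0, runoff occurs)
Q: (21949/4300)² ÷ (28949/4300) = 481758601/124480700 in (≈ 3.870 in)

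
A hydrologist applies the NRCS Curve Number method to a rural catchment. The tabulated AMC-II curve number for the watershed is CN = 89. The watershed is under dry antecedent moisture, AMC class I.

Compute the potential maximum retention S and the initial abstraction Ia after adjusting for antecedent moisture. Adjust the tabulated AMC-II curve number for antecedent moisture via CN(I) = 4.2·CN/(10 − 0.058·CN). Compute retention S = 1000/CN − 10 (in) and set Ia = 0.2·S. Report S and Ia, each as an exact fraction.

S = 5500/1869 in ≈ 2.943 in; Ia = 1100/1869 in ≈ 0.589 in

Adjust CN=89 to AMC I: 4.2·89/(10 − 0.058·89) → (1869/5) ÷ (2419/500) = 186900/2419 ≈ 77.263
S = 1000/(186900/2419) − 10 = 5500/1869 in ≈ 2.943 in
Initial abstraction Ia = S/5 = (5500/1869)/5 = 1100/1869 ≈ 0.589 in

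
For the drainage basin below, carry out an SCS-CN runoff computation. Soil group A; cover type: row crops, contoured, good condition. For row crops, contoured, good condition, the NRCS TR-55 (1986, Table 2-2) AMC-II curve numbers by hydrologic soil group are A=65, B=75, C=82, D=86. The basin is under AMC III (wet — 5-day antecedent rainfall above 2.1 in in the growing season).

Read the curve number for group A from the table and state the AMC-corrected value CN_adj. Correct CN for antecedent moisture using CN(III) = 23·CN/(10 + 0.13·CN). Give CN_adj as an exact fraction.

NRCS table: row crops, contoured, good condition, soil group A → CN(II) = 65
Wet (AMC III): CN(III) = 23·65/(10 + 0.13·65) = 1495/(369/20) = 29900/369 ≈ 81.030

CN_adj = 29900/369 ≈ 81.030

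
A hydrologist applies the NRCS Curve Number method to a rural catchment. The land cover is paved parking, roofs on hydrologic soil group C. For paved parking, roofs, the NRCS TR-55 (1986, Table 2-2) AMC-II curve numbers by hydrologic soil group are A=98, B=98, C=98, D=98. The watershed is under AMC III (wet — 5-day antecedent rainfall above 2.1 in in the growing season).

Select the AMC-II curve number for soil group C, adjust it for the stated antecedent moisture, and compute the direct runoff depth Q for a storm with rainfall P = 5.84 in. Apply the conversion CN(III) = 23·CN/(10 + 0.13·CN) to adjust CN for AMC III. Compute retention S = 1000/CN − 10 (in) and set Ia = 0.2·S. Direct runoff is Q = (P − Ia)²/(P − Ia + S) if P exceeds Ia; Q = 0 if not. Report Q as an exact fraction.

NRCS table: paved parking, roofs, soil group C → CN(II) = 98
Wet (AMC III): CN(III) = 23·98/(10 + 0.13·98) = 2254/(1137/50) = 112700/1137 ≈ 99.120
S = 1000/(112700/1137) − 10 = 100/1127 in ≈ 0.089 in
Ia = 0.2S: 0.2·0.089 = 0.018 in (exactly 20/1127)
Excess rainfall: 5.840 − 0.018 = 5.822 in; P > Ia so Q > 0
Q = (164042/28175)²/((164042/28175) + 100/1127) = (26909777764/793830625)/(166542/28175) = 13454888882/2346160425 in ≈ 5.735 in

Q = 13454888882/2346160425 in ≈ 5.735 in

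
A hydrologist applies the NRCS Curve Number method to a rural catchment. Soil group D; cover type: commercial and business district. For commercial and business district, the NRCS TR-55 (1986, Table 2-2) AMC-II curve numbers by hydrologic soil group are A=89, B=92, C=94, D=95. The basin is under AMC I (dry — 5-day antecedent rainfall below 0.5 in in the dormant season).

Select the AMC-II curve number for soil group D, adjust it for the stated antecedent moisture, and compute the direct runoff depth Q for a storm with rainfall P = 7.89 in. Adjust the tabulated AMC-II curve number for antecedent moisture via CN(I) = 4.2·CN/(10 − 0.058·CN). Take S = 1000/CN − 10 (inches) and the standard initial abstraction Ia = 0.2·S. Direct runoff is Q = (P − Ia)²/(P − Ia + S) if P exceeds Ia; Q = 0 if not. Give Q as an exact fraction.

Q = 92909745721/14156958900 in ≈ 6.563 in

NRCS table: commercial and business district, soil group D → CN(II) = 95
Adjust CN=95 to AMC I: 4.2·95/(10 − 0.058·95) → 399 ÷ (449/100) = 39900/449 ≈ 88.864
Max retention: S = 1000/(39900/449) − 10 = 500/399 in (≈ 1.253 in)
Ia = 0.2S: 0.2·1.253 = 0.251 in (exactly 100/399)
P − Ia = 7.890 − 0.251 = 304811/39900 ≈ 7.639 in (> 0, runoff occurs)
Runoff Q = (P−Ia)²/(P−Ia+S) = (7.639)²/(7.639+1.253) = 92909745721/14156958900 ≈ 6.563 in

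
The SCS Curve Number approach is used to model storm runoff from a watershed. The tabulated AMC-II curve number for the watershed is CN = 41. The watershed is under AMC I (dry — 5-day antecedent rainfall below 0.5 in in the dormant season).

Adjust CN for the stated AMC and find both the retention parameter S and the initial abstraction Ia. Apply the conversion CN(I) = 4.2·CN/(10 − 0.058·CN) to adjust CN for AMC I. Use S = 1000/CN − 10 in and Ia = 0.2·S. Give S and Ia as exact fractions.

CN(I) from CN(II)=41: (4.2·41)/(10 − 0.058·41) = 86100/3811 ≈ 22.592
Max retention: S = 1000/(86100/3811) − 10 = 29500/861 in (≈ 34.262 in)
Ia = 0.2·(29500/861) = 5900/861 in ≈ 6.852 in

S = 29500/861 in ≈ 34.262 in; Ia = 5900/861 in ≈ 6.852 in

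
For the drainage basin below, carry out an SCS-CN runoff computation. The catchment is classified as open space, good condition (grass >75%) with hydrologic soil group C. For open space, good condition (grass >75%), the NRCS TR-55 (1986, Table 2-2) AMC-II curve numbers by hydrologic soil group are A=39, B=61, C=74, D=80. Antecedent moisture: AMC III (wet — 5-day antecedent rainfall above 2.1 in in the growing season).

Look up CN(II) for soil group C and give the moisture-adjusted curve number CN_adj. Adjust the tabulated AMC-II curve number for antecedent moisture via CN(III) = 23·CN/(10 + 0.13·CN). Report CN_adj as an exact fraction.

CN_adj = 85100/981 ≈ 86.748

NRCS table: open space, good condition (grass >75%), soil group C → CN(II) = 74
Wet (AMC III): CN(III) = 23·74/(10 + 0.13·74) = 1702/(981/50) = 85100/981 ≈ 86.748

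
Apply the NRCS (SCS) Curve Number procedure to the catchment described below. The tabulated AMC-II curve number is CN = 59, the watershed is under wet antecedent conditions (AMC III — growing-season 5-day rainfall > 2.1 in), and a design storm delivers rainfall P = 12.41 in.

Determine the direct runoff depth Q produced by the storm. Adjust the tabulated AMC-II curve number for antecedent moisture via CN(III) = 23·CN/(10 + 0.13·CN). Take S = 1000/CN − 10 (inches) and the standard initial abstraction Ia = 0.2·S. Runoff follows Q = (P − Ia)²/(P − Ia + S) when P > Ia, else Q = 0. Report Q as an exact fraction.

Q = 2566522549369/273033420900 in ≈ 9.400 in

CN(III) from CN(II)=59: (23·59)/(10 + 0.13·59) = 135700/1767 ≈ 76.797
Retention S: 1000/CN − 10 with CN=76.797 → S = 4100/1357 ≈ 3.021 in
Ia = 0.2S: 0.2·3.021 = 0.604 in (exactly 820/1357)
P − Ia = 12.410 − 0.604 = 1602037/135700 ≈ 11.806 in (> 0, runoff occurs)
Runoff Q = (P−Ia)²/(P−Ia+S) = (11.806)²/(11.806+3.021) = 2566522549369/273033420900 ≈ 9.400 in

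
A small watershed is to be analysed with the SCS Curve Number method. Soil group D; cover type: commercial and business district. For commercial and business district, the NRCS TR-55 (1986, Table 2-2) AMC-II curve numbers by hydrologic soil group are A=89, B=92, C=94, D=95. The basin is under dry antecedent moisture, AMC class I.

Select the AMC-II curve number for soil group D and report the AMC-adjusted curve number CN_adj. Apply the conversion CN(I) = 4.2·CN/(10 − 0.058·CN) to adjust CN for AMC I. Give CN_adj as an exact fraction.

NRCS table: commercial and business district, soil group D → CN(II) = 95
Dry (AMC I): CN(I) = 4.2·95/(10 − 0.058·95) = 399/(449/100) = 39900/449 ≈ 88.864

CN_adj = 39900/449 ≈ 88.864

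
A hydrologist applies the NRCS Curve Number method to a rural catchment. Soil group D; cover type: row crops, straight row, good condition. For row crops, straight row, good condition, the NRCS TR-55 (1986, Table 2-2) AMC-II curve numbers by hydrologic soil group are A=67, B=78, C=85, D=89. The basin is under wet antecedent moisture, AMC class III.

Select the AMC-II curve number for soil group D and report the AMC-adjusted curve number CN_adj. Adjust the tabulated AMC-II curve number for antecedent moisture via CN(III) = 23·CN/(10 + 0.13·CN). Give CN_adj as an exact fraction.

NRCS table: row crops, straight row, good condition, soil group D → CN(II) = 89
Adjust CN=89 to AMC III: 23·89/(10 + 0.13·89) → 2047 ÷ (2157/100) = 204700/2157 ≈ 94.900

CN_adj = 204700/2157 ≈ 94.900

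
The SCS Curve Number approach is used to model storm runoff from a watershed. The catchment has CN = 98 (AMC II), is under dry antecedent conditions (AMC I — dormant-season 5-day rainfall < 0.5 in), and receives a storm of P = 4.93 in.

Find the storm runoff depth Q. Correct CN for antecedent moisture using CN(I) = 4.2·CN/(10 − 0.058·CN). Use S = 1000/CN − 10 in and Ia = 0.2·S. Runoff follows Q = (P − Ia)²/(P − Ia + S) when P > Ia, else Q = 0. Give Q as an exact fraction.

CN(I) from CN(II)=98: (4.2·98)/(10 − 0.058·98) = 102900/1079 ≈ 95.366
Max retention: S = 1000/(102900/1079) − 10 = 500/1029 in (≈ 0.486 in)
Ia = 0.2S: 0.2·0.486 = 0.097 in (exactly 100/1029)
P − Ia = 4.930 − 0.097 = 497297/102900 ≈ 4.833 in (> 0, runoff occurs)
Q: (497297/102900)² ÷ (547297/102900) = 247304306209/56316861300 in (≈ 4.391 in)

Q = 247304306209/56316861300 in ≈ 4.391 in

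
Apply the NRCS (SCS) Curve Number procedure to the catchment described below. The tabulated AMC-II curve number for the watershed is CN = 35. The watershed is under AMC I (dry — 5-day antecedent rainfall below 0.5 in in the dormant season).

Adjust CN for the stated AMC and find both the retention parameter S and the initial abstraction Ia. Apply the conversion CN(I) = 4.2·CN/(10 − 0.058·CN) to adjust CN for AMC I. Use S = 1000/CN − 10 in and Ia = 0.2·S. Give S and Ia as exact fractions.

Dry (AMC I): CN(I) = 4.2·35/(10 − 0.058·35) = 147/(797/100) = 14700/797 ≈ 18.444
Retention S: 1000/CN − 10 with CN=18.444 → S = 6500/147 ≈ 44.218 in
Initial abstraction Ia = S/5 = (6500/147)/5 = 1300/147 ≈ 8.844 in

S = 6500/147 in ≈ 44.218 in; Ia = 1300/147 in ≈ 8.844 in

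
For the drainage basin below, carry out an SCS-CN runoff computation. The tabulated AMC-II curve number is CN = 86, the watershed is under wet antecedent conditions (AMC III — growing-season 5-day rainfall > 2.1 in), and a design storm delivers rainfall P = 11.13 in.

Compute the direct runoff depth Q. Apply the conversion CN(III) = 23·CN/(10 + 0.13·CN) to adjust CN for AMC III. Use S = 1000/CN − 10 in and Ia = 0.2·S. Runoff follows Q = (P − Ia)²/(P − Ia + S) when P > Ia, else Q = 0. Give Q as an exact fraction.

Wet (AMC III): CN(III) = 23·86/(10 + 0.13·86) = 1978/(1059/50) = 98900/1059 ≈ 93.390
Max retention: S = 1000/(98900/1059) − 10 = 700/989 in (≈ 0.708 in)
Ia = 0.2S: 0.2·0.708 = 0.142 in (exactly 140/989)
Excess rainfall: 11.130 − 0.142 = 10.988 in; P > Ia so Q > 0
Q: (1086757/98900)² ÷ (1156757/98900) = 168720111007/16343323900 in (≈ 10.323 in)

Q = 168720111007/16343323900 in ≈ 10.323 in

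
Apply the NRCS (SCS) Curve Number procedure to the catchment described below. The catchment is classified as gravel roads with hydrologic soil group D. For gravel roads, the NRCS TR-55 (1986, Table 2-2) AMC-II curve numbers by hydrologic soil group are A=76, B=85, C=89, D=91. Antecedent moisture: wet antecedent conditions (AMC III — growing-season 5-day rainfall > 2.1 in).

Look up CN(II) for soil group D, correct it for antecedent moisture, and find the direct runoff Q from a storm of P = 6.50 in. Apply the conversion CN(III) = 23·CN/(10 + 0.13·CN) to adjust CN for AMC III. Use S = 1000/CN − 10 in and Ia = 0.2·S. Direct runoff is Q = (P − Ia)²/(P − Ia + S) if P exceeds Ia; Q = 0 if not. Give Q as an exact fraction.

NRCS table: gravel roads, soil group D → CN(II) = 91
Adjust CN=91 to AMC III: 23·91/(10 + 0.13·91) → 2093 ÷ (2183/100) = 209300/2183 ≈ 95.877
Max retention: S = 1000/(209300/2183) − 10 = 900/2093 in (≈ 0.430 in)
Initial abstraction Ia = S/5 = (900/2093)/5 = 180/2093 ≈ 0.086 in
P − Ia = 6.500 − 0.086 = 26849/4186 ≈ 6.414 in (> 0, runoff occurs)
Q: (26849/4186)² ÷ (28649/4186) = 720868801/119924714 in (≈ 6.011 in)

Q = 720868801/119924714 in ≈ 6.011 in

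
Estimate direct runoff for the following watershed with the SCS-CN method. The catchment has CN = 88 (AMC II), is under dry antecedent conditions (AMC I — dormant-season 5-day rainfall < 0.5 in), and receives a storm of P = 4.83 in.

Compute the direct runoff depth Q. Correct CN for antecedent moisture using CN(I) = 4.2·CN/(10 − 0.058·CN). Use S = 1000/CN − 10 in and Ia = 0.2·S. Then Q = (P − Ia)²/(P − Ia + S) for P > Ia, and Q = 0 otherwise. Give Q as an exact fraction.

Q = 1036260481/440370700 in ≈ 2.353 in

Dry (AMC I): CN(I) = 4.2·88/(10 − 0.058·88) = (1848/5)/(612/125) = 3850/51 ≈ 75.490
Max retention: S = 1000/(3850/51) − 10 = 250/77 in (≈ 3.247 in)
Ia = 0.2S: 0.2·3.247 = 0.649 in (exactly 50/77)
P − Ia = 4.830 − 0.649 = 32191/7700 ≈ 4.181 in (> 0, runoff occurs)
Q: (32191/7700)² ÷ (57191/7700) = 1036260481/440370700 in (≈ 2.353 in)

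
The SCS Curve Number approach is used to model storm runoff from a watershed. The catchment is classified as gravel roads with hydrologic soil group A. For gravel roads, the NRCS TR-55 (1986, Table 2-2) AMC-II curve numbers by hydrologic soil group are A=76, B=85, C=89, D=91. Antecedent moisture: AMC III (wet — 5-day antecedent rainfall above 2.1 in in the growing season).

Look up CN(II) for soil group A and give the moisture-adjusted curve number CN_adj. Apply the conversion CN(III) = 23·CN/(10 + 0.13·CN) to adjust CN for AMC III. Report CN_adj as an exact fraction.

CN_adj = 43700/497 ≈ 87.928

NRCS table: gravel roads, soil group A → CN(II) = 76
Wet (AMC III): CN(III) = 23·76/(10 + 0.13·76) = 1748/(497/25) = 43700/497 ≈ 87.928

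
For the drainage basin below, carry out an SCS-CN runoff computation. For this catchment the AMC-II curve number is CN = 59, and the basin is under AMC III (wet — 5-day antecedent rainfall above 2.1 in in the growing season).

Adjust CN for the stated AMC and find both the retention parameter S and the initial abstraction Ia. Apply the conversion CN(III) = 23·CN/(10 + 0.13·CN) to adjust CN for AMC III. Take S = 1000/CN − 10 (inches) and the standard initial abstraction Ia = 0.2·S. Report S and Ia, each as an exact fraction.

S = 4100/1357 in ≈ 3.021 in; Ia = 820/1357 in ≈ 0.604 in

Wet (AMC III): CN(III) = 23·59/(10 + 0.13·59) = 1357/(1767/100) = 135700/1767 ≈ 76.797
Retention S: 1000/CN − 10 with CN=76.797 → S = 4100/1357 ≈ 3.021 in
Initial abstraction Ia = S/5 = (4100/1357)/5 = 820/1357 ≈ 0.604 in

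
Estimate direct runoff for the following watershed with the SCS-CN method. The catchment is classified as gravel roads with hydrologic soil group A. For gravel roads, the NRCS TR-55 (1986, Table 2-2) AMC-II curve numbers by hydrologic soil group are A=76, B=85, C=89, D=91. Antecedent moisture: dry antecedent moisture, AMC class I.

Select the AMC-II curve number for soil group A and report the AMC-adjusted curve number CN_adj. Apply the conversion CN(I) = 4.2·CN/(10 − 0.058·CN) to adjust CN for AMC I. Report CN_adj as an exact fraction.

NRCS table: gravel roads, soil group A → CN(II) = 76
Adjust CN=76 to AMC I: 4.2·76/(10 − 0.058·76) → (1596/5) ÷ (699/125) = 13300/233 ≈ 57.082

CN_adj = 13300/233 ≈ 57.082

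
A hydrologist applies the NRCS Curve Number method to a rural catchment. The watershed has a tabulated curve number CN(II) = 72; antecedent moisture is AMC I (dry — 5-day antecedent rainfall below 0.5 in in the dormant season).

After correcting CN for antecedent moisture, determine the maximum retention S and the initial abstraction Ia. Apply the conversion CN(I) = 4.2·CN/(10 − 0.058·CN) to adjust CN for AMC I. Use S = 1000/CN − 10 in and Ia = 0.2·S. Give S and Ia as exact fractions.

Adjust CN=72 to AMC I: 4.2·72/(10 − 0.058·72) → (1512/5) ÷ (728/125) = 675/13 ≈ 51.923
S = 1000/(675/13) − 10 = 250/27 in ≈ 9.259 in
Ia = 0.2·(250/27) = 50/27 in ≈ 1.852 in

S = 250/27 in ≈ 9.259 in; Ia = 50/27 in ≈ 1.852 in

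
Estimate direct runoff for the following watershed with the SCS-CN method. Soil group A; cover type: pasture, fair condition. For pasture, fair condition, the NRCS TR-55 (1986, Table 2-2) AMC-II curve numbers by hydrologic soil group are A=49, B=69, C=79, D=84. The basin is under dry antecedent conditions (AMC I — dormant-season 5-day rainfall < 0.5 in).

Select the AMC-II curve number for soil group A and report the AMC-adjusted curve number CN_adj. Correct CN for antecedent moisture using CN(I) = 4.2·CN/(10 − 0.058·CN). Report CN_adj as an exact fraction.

CN_adj = 34300/1193 ≈ 28.751

NRCS table: pasture, fair condition, soil group A → CN(II) = 49
CN(I) from CN(II)=49: (4.2·49)/(10 − 0.058·49) = 34300/1193 ≈ 28.751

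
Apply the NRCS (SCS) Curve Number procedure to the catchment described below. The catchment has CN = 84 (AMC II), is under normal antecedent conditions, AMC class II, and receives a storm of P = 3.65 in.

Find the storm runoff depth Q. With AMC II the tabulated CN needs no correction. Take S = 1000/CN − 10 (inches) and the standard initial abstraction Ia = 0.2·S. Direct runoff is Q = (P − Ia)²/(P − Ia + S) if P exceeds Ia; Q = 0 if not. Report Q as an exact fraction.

CN(II) = 84; AMC II needs no correction.
Max retention: S = 1000/84 − 10 = 40/21 in (≈ 1.905 in)
Ia = 0.2S: 0.2·1.905 = 0.381 in (exactly 8/21)
Excess rainfall: 3.650 − 0.381 = 3.269 in; P > Ia so Q > 0
Q: (1373/420)² ÷ (2173/420) = 1885129/912660 in (≈ 2.066 in)

Q = 1885129/912660 in ≈ 2.066 in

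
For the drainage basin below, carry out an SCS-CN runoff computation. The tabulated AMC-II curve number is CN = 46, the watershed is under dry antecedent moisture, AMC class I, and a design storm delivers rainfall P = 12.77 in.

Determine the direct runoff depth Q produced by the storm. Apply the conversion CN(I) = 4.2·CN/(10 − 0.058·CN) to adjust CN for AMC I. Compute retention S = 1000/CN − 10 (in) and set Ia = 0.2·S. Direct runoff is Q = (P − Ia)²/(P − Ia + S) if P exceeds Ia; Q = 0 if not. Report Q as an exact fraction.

Q = 13362666409/9106111700 in ≈ 1.467 in

CN(I) from CN(II)=46: (4.2·46)/(10 − 0.058·46) = 16100/611 ≈ 26.350
Max retention: S = 1000/(16100/611) − 10 = 4500/161 in (≈ 27.950 in)
Ia = 0.2S: 0.2·27.950 = 5.590 in (exactly 900/161)
P − Ia = 12.770 − 5.590 = 115597/16100 ≈ 7.180 in (> 0, runoff occurs)
Q: (115597/16100)² ÷ (565597/16100) = 13362666409/9106111700 in (≈ 1.467 in)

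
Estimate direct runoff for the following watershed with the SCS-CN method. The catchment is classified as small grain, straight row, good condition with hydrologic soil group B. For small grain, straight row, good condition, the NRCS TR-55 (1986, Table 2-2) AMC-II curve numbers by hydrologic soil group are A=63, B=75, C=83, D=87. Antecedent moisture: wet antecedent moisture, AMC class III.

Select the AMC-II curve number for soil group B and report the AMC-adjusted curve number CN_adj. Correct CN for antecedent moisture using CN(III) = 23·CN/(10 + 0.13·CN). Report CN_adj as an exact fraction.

CN_adj = 6900/79 ≈ 87.342

NRCS table: small grain, straight row, good condition, soil group B → CN(II) = 75
Wet (AMC III): CN(III) = 23·75/(10 + 0.13·75) = 1725/(79/4) = 6900/79 ≈ 87.342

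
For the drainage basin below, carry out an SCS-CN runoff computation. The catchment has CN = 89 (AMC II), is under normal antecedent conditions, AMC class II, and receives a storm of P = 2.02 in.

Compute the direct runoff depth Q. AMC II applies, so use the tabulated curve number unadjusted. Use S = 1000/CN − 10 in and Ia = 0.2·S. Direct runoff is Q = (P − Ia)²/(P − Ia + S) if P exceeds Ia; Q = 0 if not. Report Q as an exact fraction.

Q = 62236321/59581050 in ≈ 1.045 in

Average conditions: CN = 89 (no AMC adjustment).
S = 1000/89 − 10 = 110/89 in ≈ 1.236 in
Initial abstraction Ia = S/5 = (110/89)/5 = 22/89 ≈ 0.247 in
Since P=2.020 > Ia=0.247: effective rainfall P−Ia = 7889/4450 in
Q = (7889/4450)²/((7889/4450) + 110/89) = (62236321/19802500)/(13389/4450) = 62236321/59581050 in ≈ 1.045 in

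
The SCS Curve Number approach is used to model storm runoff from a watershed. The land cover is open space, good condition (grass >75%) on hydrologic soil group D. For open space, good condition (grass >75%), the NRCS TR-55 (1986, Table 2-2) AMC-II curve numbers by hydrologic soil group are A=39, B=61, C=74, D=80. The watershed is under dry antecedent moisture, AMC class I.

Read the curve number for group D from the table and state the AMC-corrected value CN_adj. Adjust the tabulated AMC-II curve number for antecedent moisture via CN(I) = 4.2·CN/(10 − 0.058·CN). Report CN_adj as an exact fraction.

NRCS table: open space, good condition (grass >75%), soil group D → CN(II) = 80
Dry (AMC I): CN(I) = 4.2·80/(10 − 0.058·80) = 336/(134/25) = 4200/67 ≈ 62.687

CN_adj = 4200/67 ≈ 62.687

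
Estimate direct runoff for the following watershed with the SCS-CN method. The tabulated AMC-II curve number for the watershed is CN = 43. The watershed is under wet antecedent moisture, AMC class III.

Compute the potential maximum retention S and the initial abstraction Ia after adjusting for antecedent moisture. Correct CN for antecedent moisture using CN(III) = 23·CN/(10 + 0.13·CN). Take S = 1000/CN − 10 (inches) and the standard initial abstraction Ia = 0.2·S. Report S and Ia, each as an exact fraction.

Adjust CN=43 to AMC III: 23·43/(10 + 0.13·43) → 989 ÷ (1559/100) = 98900/1559 ≈ 63.438
S = 1000/(98900/1559) − 10 = 5700/989 in ≈ 5.763 in
Ia = 0.2·(5700/989) = 1140/989 in ≈ 1.153 in

S = 5700/989 in ≈ 5.763 in; Ia = 1140/989 in ≈ 1.153 in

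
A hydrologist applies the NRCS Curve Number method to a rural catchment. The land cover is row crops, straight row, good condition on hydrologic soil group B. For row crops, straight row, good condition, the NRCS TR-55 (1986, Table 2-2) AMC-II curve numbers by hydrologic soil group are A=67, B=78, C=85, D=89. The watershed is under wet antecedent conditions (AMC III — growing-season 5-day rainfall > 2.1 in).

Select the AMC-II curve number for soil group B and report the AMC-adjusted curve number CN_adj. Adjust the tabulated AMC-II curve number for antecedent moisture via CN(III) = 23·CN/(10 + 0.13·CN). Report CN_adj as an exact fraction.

CN_adj = 89700/1007 ≈ 89.076

NRCS table: row crops, straight row, good condition, soil group B → CN(II) = 78
Adjust CN=78 to AMC III: 23·78/(10 + 0.13·78) → 1794 ÷ (1007/50) = 89700/1007 ≈ 89.076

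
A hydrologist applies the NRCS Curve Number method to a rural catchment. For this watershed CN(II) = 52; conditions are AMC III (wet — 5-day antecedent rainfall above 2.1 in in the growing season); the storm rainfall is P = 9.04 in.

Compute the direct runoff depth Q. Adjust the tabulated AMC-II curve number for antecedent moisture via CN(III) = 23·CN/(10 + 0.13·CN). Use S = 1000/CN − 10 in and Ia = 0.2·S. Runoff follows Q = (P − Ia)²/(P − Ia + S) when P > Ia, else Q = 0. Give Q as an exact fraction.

CN(III) from CN(II)=52: (23·52)/(10 + 0.13·52) = 29900/419 ≈ 71.360
Retention S: 1000/CN − 10 with CN=71.360 → S = 1200/299 ≈ 4.013 in
Ia = 0.2S: 0.2·4.013 = 0.803 in (exactly 240/299)
Since P=9.040 > Ia=0.803: effective rainfall P−Ia = 61574/7475 in
Q = (61574/7475)²/((61574/7475) + 1200/299) = (3791357476/55875625)/(91574/7475) = 1895678738/342257825 in ≈ 5.539 in

Q = 1895678738/342257825 in ≈ 5.539 in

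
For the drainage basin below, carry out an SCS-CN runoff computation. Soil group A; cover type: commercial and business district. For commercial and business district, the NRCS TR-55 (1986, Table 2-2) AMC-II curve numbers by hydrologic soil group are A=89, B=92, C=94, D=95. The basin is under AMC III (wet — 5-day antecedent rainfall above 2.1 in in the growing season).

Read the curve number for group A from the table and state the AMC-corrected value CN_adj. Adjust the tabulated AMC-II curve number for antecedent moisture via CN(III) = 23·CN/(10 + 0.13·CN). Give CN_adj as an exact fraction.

NRCS table: commercial and business district, soil group A → CN(II) = 89
Wet (AMC III): CN(III) = 23·89/(10 + 0.13·89) = 2047/(2157/100) = 204700/2157 ≈ 94.900

CN_adj = 204700/2157 ≈ 94.900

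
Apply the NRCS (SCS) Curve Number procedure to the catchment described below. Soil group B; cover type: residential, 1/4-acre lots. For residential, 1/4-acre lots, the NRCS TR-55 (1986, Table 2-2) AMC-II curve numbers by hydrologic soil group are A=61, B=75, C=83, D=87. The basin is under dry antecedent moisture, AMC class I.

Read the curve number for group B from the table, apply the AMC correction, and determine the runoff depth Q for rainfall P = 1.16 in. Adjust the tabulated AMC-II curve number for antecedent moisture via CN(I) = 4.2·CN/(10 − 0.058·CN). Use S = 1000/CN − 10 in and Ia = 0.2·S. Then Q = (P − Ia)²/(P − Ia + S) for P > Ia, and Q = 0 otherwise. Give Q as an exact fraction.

Q = 0 in ≈ 0.000 in

NRCS table: residential, 1/4-acre lots, soil group B → CN(II) = 75
CN(I) from CN(II)=75: (4.2·75)/(10 − 0.058·75) = 6300/113 ≈ 55.752
Max retention: S = 1000/(6300/113) − 10 = 500/63 in (≈ 7.937 in)
Ia = 0.2S: 0.2·7.937 = 1.587 in (exactly 100/63)
P = 1.160 ≤ Ia = 1.587 in: entire storm abstracted, Q = 0.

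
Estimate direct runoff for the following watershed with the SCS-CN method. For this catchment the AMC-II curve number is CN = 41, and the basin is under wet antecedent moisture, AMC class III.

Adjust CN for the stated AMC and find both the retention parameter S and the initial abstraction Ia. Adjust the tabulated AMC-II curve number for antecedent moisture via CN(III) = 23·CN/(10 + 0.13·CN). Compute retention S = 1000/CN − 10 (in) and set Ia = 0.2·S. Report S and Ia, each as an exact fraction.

Adjust CN=41 to AMC III: 23·41/(10 + 0.13·41) → 943 ÷ (1533/100) = 94300/1533 ≈ 61.513
Retention S: 1000/CN − 10 with CN=61.513 → S = 5900/943 ≈ 6.257 in
Ia = 0.2·(5900/943) = 1180/943 in ≈ 1.251 in

S = 5900/943 in ≈ 6.257 in; Ia = 1180/943 in ≈ 1.251 in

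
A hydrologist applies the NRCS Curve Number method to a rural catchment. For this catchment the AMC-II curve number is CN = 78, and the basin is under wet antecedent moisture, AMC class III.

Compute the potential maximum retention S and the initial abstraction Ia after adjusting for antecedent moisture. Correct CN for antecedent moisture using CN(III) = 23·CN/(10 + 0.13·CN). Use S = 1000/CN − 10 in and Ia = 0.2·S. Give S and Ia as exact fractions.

S = 1100/897 in ≈ 1.226 in; Ia = 220/897 in ≈ 0.245 in

CN(III) from CN(II)=78: (23·78)/(10 + 0.13·78) = 89700/1007 ≈ 89.076
Max retention: S = 1000/(89700/1007) − 10 = 1100/897 in (≈ 1.226 in)
Ia = 0.2·(1100/897) = 220/897 in ≈ 0.245 in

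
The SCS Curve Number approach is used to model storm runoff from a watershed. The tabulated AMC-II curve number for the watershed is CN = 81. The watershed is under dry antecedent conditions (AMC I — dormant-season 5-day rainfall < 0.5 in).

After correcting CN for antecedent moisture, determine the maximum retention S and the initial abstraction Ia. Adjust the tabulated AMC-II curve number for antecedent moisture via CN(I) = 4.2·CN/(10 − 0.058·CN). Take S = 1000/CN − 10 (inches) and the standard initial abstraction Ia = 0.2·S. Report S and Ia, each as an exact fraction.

S = 9500/1701 in ≈ 5.585 in; Ia = 1900/1701 in ≈ 1.117 in

Adjust CN=81 to AMC I: 4.2·81/(10 − 0.058·81) → (1701/5) ÷ (2651/500) = 170100/2651 ≈ 64.164
Max retention: S = 1000/(170100/2651) − 10 = 9500/1701 in (≈ 5.585 in)
Ia = 0.2·(9500/1701) = 1900/1701 in ≈ 1.117 in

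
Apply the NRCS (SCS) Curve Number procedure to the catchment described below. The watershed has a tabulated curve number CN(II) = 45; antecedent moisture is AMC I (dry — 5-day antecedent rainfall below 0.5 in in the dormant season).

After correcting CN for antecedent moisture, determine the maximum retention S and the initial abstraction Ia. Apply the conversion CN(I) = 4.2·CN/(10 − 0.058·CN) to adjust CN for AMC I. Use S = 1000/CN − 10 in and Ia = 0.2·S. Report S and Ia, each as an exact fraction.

S = 5500/189 in ≈ 29.101 in; Ia = 1100/189 in ≈ 5.820 in

Dry (AMC I): CN(I) = 4.2·45/(10 − 0.058·45) = 189/(739/100) = 18900/739 ≈ 25.575
Max retention: S = 1000/(18900/739) − 10 = 5500/189 in (≈ 29.101 in)
Ia = 0.2·(5500/189) = 1100/189 in ≈ 5.820 in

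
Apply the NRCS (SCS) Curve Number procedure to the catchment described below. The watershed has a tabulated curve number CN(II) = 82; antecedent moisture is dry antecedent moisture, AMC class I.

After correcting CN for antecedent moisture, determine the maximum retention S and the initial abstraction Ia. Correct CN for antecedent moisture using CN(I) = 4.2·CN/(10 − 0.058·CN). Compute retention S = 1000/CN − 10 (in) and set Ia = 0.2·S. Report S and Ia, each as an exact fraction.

Adjust CN=82 to AMC I: 4.2·82/(10 − 0.058·82) → (1722/5) ÷ (1311/250) = 28700/437 ≈ 65.675
Retention S: 1000/CN − 10 with CN=65.675 → S = 1500/287 ≈ 5.226 in
Ia = 0.2·(1500/287) = 300/287 in ≈ 1.045 in

S = 1500/287 in ≈ 5.226 in; Ia = 300/287 in ≈ 1.045 in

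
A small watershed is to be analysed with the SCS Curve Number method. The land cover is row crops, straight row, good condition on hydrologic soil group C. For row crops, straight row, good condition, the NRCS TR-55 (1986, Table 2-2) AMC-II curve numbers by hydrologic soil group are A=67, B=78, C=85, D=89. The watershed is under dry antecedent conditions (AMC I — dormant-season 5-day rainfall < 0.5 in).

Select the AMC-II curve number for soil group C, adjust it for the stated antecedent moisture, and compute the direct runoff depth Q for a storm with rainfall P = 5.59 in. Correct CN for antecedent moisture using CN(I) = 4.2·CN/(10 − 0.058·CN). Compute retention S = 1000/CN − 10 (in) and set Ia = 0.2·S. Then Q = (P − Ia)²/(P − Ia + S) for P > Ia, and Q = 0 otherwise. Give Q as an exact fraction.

Q = 3194623441/1267599900 in ≈ 2.520 in

NRCS table: row crops, straight row, good condition, soil group C → CN(II) = 85
CN(I) from CN(II)=85: (4.2·85)/(10 − 0.058·85) = 11900/169 ≈ 70.414
S = 1000/(11900/169) − 10 = 500/119 in ≈ 4.202 in
Ia = 0.2·(500/119) = 100/119 in ≈ 0.840 in
Excess rainfall: 5.590 − 0.840 = 4.750 in; P > Ia so Q > 0
Runoff Q = (P−Ia)²/(P−Ia+S) = (4.750)²/(4.750+4.202) = 3194623441/1267599900 ≈ 2.520 in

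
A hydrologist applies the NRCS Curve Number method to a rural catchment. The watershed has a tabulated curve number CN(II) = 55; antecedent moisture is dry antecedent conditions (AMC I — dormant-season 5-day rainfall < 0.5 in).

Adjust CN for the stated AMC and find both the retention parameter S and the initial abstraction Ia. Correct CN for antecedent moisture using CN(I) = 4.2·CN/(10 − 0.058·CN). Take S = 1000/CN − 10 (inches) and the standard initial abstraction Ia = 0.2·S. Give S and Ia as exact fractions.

S = 1500/77 in ≈ 19.481 in; Ia = 300/77 in ≈ 3.896 in

Adjust CN=55 to AMC I: 4.2·55/(10 − 0.058·55) → 231 ÷ (681/100) = 7700/227 ≈ 33.921
Max retention: S = 1000/(7700/227) − 10 = 1500/77 in (≈ 19.481 in)
Initial abstraction Ia = S/5 = (1500/77)/5 = 300/77 ≈ 3.896 in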